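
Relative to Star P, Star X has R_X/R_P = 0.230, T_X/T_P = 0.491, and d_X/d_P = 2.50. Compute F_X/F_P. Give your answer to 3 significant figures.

4.92×10^-4

L_X/L_P = (R_X/R_P)²(T_X/T_P)⁴ = (0.230)² × (0.491)⁴ = 0.003075.
F_X/F_P = (L_X/L_P)/(d_X/d_P)² = 0.003075 / (2.50)² = 4.919×10^-4.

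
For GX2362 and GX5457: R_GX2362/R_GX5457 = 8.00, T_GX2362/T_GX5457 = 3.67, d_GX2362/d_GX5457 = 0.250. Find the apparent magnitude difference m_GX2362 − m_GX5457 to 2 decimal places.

-13.17

L_GX2362/L_GX5457 = (8.00)²(3.67)⁴ = 1.161×10^4.
F_GX2362/F_GX5457 = (L_GX2362/L_GX5457)/(d_GX2362/d_GX5457)² = 1.161×10^4/0.06250 = 1.858×10^5.
m_GX2362 − m_GX5457 = −2.5 log₁₀(1.858×10^5) = -13.17.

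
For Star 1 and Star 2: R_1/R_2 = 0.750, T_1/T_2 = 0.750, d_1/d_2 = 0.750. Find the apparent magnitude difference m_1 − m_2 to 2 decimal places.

L_1/L_2 = (0.750)²(0.750)⁴ = 0.1780.
F_1/F_2 = (L_1/L_2)/(d_1/d_2)² = 0.1780/0.5625 = 0.3164.
m_1 − m_2 = −2.5 log₁₀(0.3164) = 1.25.

1.25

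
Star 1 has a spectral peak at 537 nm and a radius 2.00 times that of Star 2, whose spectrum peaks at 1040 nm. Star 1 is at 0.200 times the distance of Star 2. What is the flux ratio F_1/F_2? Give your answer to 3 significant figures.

Wien's law: T_1/T_2 = λ_2/λ_1 = 1040/537 = 1.937.
L_1/L_2 = (R_1/R_2)²(T_1/T_2)⁴ = (2.00)²(1.937)⁴ = 56.27.
F_1/F_2 = (L_1/L_2)/(d_1/d_2)² = 56.27/(0.200)² = 1407.

1.41×10^3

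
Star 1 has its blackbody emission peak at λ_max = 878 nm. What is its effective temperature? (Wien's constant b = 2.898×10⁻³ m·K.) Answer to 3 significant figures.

T = b/λ_max = 2.898×10⁻³ / (878×10⁻⁹) = 3301 K.

3.30×10^3 K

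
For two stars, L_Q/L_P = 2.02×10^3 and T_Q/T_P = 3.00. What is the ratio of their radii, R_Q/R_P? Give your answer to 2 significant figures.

5.0

L ∝ R²T⁴ gives R ∝ √L / T², so
R_Q/R_P = √(2.02×10^3) / (3.00)² = 44.94 / 9.000 = 4.994.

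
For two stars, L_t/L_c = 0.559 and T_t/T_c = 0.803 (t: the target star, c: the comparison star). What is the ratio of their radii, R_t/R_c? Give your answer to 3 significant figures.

L ∝ R²T⁴ gives R ∝ √L / T², so
R_t/R_c = √(0.559) / (0.803)² = 0.7477 / 0.6448 = 1.160.

1.16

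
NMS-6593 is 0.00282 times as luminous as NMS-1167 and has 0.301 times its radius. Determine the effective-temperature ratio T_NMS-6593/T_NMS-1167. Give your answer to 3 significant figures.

0.420

L ∝ R²T⁴ gives T ∝ (L/R²)^(1/4), so
T_NMS-6593/T_NMS-1167 = (0.00282 / 0.301²)^(1/4) = (0.03113)^(1/4) = 0.4200.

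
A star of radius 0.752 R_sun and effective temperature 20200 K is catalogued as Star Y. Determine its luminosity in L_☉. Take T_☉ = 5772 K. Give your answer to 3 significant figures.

84.8 L_☉

L/L_☉ = (R/R_☉)² (T/T_☉)⁴ = (0.752)² × (20200/5772)⁴
       = 0.5655 × (3.500)⁴ = 0.5655 × 150.0 = 84.83.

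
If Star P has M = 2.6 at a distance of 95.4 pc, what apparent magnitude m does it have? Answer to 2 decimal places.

7.50

m = M + 5 log₁₀(d/10 pc) = 2.6 + 5 log₁₀(95.4/10)
  = 2.6 + 5 × 0.980 = 2.6 + 4.90 = 7.50.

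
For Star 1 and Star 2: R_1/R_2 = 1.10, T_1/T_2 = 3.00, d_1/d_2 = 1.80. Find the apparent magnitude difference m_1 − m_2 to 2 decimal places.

L_1/L_2 = (1.10)²(3.00)⁴ = 98.01.
F_1/F_2 = (L_1/L_2)/(d_1/d_2)² = 98.01/3.240 = 30.25.
m_1 − m_2 = −2.5 log₁₀(30.25) = -3.70.

-3.70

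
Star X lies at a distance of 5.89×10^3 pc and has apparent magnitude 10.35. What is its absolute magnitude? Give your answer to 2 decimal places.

M = m − 5 log₁₀(d/10 pc) = 10.35 − 5 log₁₀(5.89×10^3/10)
  = 10.35 − 5 × 2.770 = 10.35 − 13.85 = -3.50.

-3.50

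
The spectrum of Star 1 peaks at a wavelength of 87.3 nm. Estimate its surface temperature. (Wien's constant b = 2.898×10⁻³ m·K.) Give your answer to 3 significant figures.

T = b/λ_max = 2.898×10⁻³ / (87.3×10⁻⁹) = 3.320×10^4 K.

3.32×10^4 K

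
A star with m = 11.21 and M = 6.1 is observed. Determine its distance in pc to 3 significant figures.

105 pc

m − M = 5 log₁₀(d/10 pc)
11.21 − (6.1) = 5.11 = 5 log₁₀(d/10)
d = 10 × 10^(5.11/5) = 10 × 10^1.022 = 105.2 pc.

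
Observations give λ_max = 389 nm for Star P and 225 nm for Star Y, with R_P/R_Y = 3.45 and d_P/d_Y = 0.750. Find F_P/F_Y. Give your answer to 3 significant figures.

Wien's law: T_P/T_Y = λ_Y/λ_P = 225/389 = 0.5784.
L_P/L_Y = (R_P/R_Y)²(T_P/T_Y)⁴ = (3.45)²(0.5784)⁴ = 1.332.
F_P/F_Y = (L_P/L_Y)/(d_P/d_Y)² = 1.332/(0.750)² = 2.368.

2.37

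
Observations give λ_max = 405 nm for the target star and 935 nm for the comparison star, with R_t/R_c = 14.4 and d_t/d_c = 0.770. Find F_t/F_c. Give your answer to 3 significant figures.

9.94×10^3

Wien's law: T_t/T_c = λ_c/λ_t = 935/405 = 2.309.
L_t/L_c = (R_t/R_c)²(T_t/T_c)⁴ = (14.4)²(2.309)⁴ = 5890.
F_t/F_c = (L_t/L_c)/(d_t/d_c)² = 5890/(0.770)² = 9935.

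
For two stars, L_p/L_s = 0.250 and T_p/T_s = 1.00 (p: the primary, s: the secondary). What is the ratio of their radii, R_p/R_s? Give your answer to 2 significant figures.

0.50

L ∝ R²T⁴ gives R ∝ √L / T², so
R_p/R_s = √(0.250) / (1.00)² = 0.5000 / 1.000 = 0.5000.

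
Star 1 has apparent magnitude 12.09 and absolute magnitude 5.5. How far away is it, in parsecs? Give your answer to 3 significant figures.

208 pc

m − M = 5 log₁₀(d/10 pc)
12.09 − (5.5) = 6.59 = 5 log₁₀(d/10)
d = 10 × 10^(6.59/5) = 10 × 10^1.318 = 208.0 pc.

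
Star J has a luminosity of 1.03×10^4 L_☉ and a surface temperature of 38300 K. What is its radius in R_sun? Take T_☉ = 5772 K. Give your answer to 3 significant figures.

R/R_☉ = √(L/L_☉) / (T/T_☉)² = √(1.03×10^4) / (6.635)²
       = 101.5 / 44.03 = 2.305.

2.31 R_sun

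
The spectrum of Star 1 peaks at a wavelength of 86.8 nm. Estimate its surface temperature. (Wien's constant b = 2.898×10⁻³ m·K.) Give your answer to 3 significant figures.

T = b/λ_max = 2.898×10⁻³ / (86.8×10⁻⁹) = 3.339×10^4 K.

3.34×10^4 K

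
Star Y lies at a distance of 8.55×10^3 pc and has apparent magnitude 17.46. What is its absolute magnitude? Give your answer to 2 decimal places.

2.80

M = m − 5 log₁₀(d/10 pc) = 17.46 − 5 log₁₀(8.55×10^3/10)
  = 17.46 − 5 × 2.932 = 17.46 − 14.66 = 2.80.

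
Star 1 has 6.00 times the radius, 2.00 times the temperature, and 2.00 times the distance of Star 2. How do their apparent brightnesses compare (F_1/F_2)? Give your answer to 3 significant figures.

L_1/L_2 = (R_1/R_2)²(T_1/T_2)⁴ = (6.00)² × (2.00)⁴ = 576.0.
F_1/F_2 = (L_1/L_2)/(d_1/d_2)² = 576.0 / (2.00)² = 144.0.

144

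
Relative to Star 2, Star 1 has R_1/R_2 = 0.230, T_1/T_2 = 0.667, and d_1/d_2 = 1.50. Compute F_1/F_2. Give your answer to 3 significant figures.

L_1/L_2 = (R_1/R_2)²(T_1/T_2)⁴ = (0.230)² × (0.667)⁴ = 0.01047.
F_1/F_2 = (L_1/L_2)/(d_1/d_2)² = 0.01047 / (1.50)² = 0.004653.

0.00465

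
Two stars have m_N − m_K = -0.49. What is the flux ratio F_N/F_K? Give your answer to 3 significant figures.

1.57

F_N/F_K = 10^(−(m_N − m_K)/2.5) = 10^(0.49/2.5) = 10^0.196 = 1.570.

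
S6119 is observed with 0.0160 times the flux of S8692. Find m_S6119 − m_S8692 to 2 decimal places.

4.49

m_S6119 − m_S8692 = −2.5 log₁₀(F_S6119/F_S8692) = −2.5 log₁₀(0.0160) = −2.5 × (-1.796) = 4.490.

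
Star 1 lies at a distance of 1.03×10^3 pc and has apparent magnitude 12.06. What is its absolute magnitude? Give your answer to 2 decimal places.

2.00

M = m − 5 log₁₀(d/10 pc) = 12.06 − 5 log₁₀(1.03×10^3/10)
  = 12.06 − 5 × 2.013 = 12.06 − 10.06 = 2.00.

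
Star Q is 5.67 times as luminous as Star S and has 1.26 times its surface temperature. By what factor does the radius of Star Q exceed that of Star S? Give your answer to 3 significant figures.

L ∝ R²T⁴ gives R ∝ √L / T², so
R_Q/R_S = √(5.67) / (1.26)² = 2.381 / 1.588 = 1.500.

1.50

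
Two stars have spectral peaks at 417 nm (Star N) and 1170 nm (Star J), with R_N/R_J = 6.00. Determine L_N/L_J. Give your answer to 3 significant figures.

2.23×10^3

Wien's law gives T ∝ 1/λ_max, so T_N/T_J = λ_J/λ_N = 1170/417 = 2.806.
Then L ∝ R²T⁴ gives L_N/L_J = (6.00)² × (2.806)⁴ = 36.00 × 61.97 = 2231.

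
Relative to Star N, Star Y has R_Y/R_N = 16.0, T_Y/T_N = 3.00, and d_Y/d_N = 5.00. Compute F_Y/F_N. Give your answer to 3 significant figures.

829

L_Y/L_N = (R_Y/R_N)²(T_Y/T_N)⁴ = (16.0)² × (3.00)⁴ = 2.074×10^4.
F_Y/F_N = (L_Y/L_N)/(d_Y/d_N)² = 2.074×10^4 / (5.00)² = 829.4.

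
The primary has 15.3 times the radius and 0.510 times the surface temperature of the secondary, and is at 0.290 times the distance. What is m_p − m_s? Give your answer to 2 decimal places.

-5.69

L_p/L_s = (15.3)²(0.510)⁴ = 15.84.
F_p/F_s = (L_p/L_s)/(d_p/d_s)² = 15.84/0.08410 = 188.3.
m_p − m_s = −2.5 log₁₀(188.3) = -5.69.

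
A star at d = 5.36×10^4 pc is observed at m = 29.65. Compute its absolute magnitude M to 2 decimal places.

11.00

M = m − 5 log₁₀(d/10 pc) = 29.65 − 5 log₁₀(5.36×10^4/10)
  = 29.65 − 5 × 3.729 = 29.65 − 18.65 = 11.00.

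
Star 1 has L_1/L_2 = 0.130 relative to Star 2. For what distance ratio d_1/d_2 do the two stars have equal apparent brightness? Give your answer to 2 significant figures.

0.36

Equal flux requires L_1/d_1² = L_2/d_2², so d_1/d_2 = √(L_1/L_2)
= √(0.130) = 0.3606.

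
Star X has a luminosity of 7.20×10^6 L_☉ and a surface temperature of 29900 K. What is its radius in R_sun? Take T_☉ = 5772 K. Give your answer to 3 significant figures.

100 R_sun

R/R_☉ = √(L/L_☉) / (T/T_☉)² = √(7.20×10^6) / (5.180)²
       = 2683 / 26.83 = 99.99.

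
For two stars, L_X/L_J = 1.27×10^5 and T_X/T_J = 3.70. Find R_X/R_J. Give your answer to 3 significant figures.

26.0

L ∝ R²T⁴ gives R ∝ √L / T², so
R_X/R_J = √(1.27×10^5) / (3.70)² = 356.4 / 13.69 = 26.03.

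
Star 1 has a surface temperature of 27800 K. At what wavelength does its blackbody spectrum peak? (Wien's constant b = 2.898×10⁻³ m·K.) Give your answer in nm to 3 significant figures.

104 nm

λ_max = b/T = 2.898×10⁻³ / 27800 = 1.04×10^-7 m = 104.2 nm.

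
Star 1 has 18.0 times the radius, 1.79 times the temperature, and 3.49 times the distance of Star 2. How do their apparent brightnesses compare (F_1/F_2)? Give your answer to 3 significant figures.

273

L_1/L_2 = (R_1/R_2)²(T_1/T_2)⁴ = (18.0)² × (1.79)⁴ = 3326.
F_1/F_2 = (L_1/L_2)/(d_1/d_2)² = 3326 / (3.49)² = 273.1.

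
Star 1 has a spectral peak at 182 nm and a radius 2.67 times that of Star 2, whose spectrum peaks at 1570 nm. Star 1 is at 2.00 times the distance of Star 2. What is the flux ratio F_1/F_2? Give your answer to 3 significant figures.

9.87×10^3

Wien's law: T_1/T_2 = λ_2/λ_1 = 1570/182 = 8.626.
L_1/L_2 = (R_1/R_2)²(T_1/T_2)⁴ = (2.67)²(8.626)⁴ = 3.948×10^4.
F_1/F_2 = (L_1/L_2)/(d_1/d_2)² = 3.948×10^4/(2.00)² = 9869.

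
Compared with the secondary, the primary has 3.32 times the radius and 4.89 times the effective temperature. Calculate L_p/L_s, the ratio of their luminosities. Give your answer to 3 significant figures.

6.30×10^3

From the Stefan–Boltzmann law, L ∝ R²T⁴, so
L_p/L_s = (R_p/R_s)² (T_p/T_s)⁴ = (3.32)² × (4.89)⁴ = 11.02 × 571.8 = 6302.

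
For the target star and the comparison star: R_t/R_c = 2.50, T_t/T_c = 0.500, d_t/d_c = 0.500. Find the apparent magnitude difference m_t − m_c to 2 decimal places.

L_t/L_c = (2.50)²(0.500)⁴ = 0.3906.
F_t/F_c = (L_t/L_c)/(d_t/d_c)² = 0.3906/0.2500 = 1.562.
m_t − m_c = −2.5 log₁₀(1.562) = -0.48.

-0.48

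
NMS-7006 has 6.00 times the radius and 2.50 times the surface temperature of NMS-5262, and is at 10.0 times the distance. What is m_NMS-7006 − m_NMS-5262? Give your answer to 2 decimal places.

L_NMS-7006/L_NMS-5262 = (6.00)²(2.50)⁴ = 1406.
F_NMS-7006/F_NMS-5262 = (L_NMS-7006/L_NMS-5262)/(d_NMS-7006/d_NMS-5262)² = 1406/100.0 = 14.06.
m_NMS-7006 − m_NMS-5262 = −2.5 log₁₀(14.06) = -2.87.

-2.87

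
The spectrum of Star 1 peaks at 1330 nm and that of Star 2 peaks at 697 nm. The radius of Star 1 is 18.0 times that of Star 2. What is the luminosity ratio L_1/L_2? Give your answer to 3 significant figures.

Wien's law gives T ∝ 1/λ_max, so T_1/T_2 = λ_2/λ_1 = 697/1330 = 0.5241.
Then L ∝ R²T⁴ gives L_1/L_2 = (18.0)² × (0.5241)⁴ = 324.0 × 0.07543 = 24.44.

24.4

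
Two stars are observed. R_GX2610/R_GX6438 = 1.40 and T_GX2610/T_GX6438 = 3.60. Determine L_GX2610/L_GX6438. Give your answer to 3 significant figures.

From the Stefan–Boltzmann law, L ∝ R²T⁴, so
L_GX2610/L_GX6438 = (R_GX2610/R_GX6438)² (T_GX2610/T_GX6438)⁴ = (1.40)² × (3.60)⁴ = 1.960 × 168.0 = 329.2.

329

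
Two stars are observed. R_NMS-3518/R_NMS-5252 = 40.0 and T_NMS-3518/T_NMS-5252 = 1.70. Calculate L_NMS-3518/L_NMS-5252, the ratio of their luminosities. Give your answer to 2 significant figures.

From the Stefan–Boltzmann law, L ∝ R²T⁴, so
L_NMS-3518/L_NMS-5252 = (R_NMS-3518/R_NMS-5252)² (T_NMS-3518/T_NMS-5252)⁴ = (40.0)² × (1.70)⁴ = 1600 × 8.352 = 1.336×10^4.

1.3×10^4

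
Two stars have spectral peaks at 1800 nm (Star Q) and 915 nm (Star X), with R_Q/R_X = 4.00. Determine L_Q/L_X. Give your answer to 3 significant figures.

1.07

Wien's law gives T ∝ 1/λ_max, so T_Q/T_X = λ_X/λ_Q = 915/1800 = 0.5083.
Then L ∝ R²T⁴ gives L_Q/L_X = (4.00)² × (0.5083)⁴ = 16.00 × 0.06677 = 1.068.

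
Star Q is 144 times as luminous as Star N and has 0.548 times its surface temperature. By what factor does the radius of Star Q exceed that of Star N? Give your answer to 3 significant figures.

L ∝ R²T⁴ gives R ∝ √L / T², so
R_Q/R_N = √(144) / (0.548)² = 12.00 / 0.3003 = 39.96.

40.0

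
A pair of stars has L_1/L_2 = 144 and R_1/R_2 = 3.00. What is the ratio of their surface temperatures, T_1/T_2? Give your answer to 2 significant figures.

2.0

L ∝ R²T⁴ gives T ∝ (L/R²)^(1/4), so
T_1/T_2 = (144 / 3.00²)^(1/4) = (16.00)^(1/4) = 2.000.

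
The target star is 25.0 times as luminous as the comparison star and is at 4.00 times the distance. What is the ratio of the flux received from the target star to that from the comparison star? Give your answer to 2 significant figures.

F = L/(4πd²), so F_t/F_c = (L_t/L_c) / (d_t/d_c)²
= 25.0 / (4.00)² = 25.0 / 16.00 = 1.562.

1.6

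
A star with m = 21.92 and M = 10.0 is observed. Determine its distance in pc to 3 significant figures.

m − M = 5 log₁₀(d/10 pc)
21.92 − (10.0) = 11.92 = 5 log₁₀(d/10)
d = 10 × 10^(11.92/5) = 10 × 10^2.384 = 2421 pc.

2.42×10^3 pc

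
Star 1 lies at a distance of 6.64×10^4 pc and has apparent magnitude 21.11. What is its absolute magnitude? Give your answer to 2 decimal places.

M = m − 5 log₁₀(d/10 pc) = 21.11 − 5 log₁₀(6.64×10^4/10)
  = 21.11 − 5 × 3.822 = 21.11 − 19.11 = 2.00.

2.00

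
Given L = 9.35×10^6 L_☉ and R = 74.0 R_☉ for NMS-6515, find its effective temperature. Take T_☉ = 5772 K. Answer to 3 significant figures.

3.71×10^4 K

T/T_☉ = (L/L_☉)^(1/4) / (R/R_☉)^(1/2)
T = 5772 × (9.35×10^6)^(1/4) / √(74.0) = 5772 × 55.30 / 8.602 = 3.710×10^4 K.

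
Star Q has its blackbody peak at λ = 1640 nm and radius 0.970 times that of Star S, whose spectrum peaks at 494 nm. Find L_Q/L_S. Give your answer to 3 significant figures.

Wien's law gives T ∝ 1/λ_max, so T_Q/T_S = λ_S/λ_Q = 494/1640 = 0.3012.
Then L ∝ R²T⁴ gives L_Q/L_S = (0.970)² × (0.3012)⁴ = 0.9409 × 0.008233 = 0.007746.

0.00775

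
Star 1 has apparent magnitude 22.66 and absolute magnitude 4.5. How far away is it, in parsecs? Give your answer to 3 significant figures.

4.29×10^4 pc

m − M = 5 log₁₀(d/10 pc)
22.66 − (4.5) = 18.16 = 5 log₁₀(d/10)
d = 10 × 10^(18.16/5) = 10 × 10^3.632 = 4.285×10^4 pc.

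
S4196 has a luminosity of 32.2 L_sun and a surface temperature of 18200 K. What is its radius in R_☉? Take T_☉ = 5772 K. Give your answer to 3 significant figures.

R/R_☉ = √(L/L_☉) / (T/T_☉)² = √(32.2) / (3.153)²
       = 5.675 / 9.942 = 0.5707.

0.571 R_☉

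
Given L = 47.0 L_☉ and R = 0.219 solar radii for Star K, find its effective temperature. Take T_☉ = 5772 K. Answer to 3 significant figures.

T/T_☉ = (L/L_☉)^(1/4) / (R/R_☉)^(1/2)
T = 5772 × (47.0)^(1/4) / √(0.219) = 5772 × 2.618 / 0.4680 = 3.229×10^4 K.

3.23×10^4 K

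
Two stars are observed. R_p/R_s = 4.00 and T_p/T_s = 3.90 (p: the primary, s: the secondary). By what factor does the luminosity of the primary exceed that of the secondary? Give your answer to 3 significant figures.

3.70×10^3

From the Stefan–Boltzmann law, L ∝ R²T⁴, so
L_p/L_s = (R_p/R_s)² (T_p/T_s)⁴ = (4.00)² × (3.90)⁴ = 16.00 × 231.3 = 3702.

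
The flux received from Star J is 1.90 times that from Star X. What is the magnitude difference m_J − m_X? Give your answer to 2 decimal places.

-0.70

m_J − m_X = −2.5 log₁₀(F_J/F_X) = −2.5 log₁₀(1.90) = −2.5 × (0.279) = -0.697.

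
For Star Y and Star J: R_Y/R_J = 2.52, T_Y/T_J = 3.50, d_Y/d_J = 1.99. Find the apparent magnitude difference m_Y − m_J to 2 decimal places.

-5.95

L_Y/L_J = (2.52)²(3.50)⁴ = 953.0.
F_Y/F_J = (L_Y/L_J)/(d_Y/d_J)² = 953.0/3.960 = 240.6.
m_Y − m_J = −2.5 log₁₀(240.6) = -5.95.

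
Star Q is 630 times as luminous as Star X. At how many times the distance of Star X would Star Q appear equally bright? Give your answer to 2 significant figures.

25

Equal flux requires L_Q/d_Q² = L_X/d_X², so d_Q/d_X = √(L_Q/L_X)
= √(630) = 25.10.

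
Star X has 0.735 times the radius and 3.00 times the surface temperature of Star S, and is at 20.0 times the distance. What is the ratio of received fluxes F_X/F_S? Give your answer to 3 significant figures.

L_X/L_S = (R_X/R_S)²(T_X/T_S)⁴ = (0.735)² × (3.00)⁴ = 43.76.
F_X/F_S = (L_X/L_S)/(d_X/d_S)² = 43.76 / (20.0)² = 0.1094.

0.109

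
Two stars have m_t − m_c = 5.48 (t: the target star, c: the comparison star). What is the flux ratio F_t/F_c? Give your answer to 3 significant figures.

F_t/F_c = 10^(−(m_t − m_c)/2.5) = 10^(-5.48/2.5) = 10^-2.192 = 0.006427.

0.00643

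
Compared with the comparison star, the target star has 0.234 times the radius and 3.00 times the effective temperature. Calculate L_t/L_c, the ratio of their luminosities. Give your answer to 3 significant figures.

4.44

From the Stefan–Boltzmann law, L ∝ R²T⁴, so
L_t/L_c = (R_t/R_c)² (T_t/T_c)⁴ = (0.234)² × (3.00)⁴ = 0.05476 × 81.00 = 4.435.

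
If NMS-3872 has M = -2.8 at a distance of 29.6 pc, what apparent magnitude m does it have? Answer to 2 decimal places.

-0.44

m = M + 5 log₁₀(d/10 pc) = -2.8 + 5 log₁₀(29.6/10)
  = -2.8 + 5 × 0.471 = -2.8 + 2.36 = -0.44.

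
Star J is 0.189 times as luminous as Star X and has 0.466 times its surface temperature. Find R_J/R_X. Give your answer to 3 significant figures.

L ∝ R²T⁴ gives R ∝ √L / T², so
R_J/R_X = √(0.189) / (0.466)² = 0.4347 / 0.2172 = 2.002.

2.00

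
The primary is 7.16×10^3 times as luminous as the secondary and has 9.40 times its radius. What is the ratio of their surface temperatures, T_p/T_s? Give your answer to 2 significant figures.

3.0

L ∝ R²T⁴ gives T ∝ (L/R²)^(1/4), so
T_p/T_s = (7.16×10^3 / 9.40²)^(1/4) = (81.03)^(1/4) = 3.000.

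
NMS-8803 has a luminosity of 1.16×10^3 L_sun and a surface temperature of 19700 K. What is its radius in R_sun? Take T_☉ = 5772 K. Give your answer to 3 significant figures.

R/R_☉ = √(L/L_☉) / (T/T_☉)² = √(1.16×10^3) / (3.413)²
       = 34.06 / 11.65 = 2.924.

2.92 R_sun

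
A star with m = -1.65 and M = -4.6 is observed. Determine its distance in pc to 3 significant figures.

m − M = 5 log₁₀(d/10 pc)
-1.65 − (-4.6) = 2.95 = 5 log₁₀(d/10)
d = 10 × 10^(2.95/5) = 10 × 10^0.590 = 38.90 pc.

38.9 pc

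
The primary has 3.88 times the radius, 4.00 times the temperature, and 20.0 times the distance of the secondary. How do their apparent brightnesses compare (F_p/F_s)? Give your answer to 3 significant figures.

9.63

L_p/L_s = (R_p/R_s)²(T_p/T_s)⁴ = (3.88)² × (4.00)⁴ = 3854.
F_p/F_s = (L_p/L_s)/(d_p/d_s)² = 3854 / (20.0)² = 9.635.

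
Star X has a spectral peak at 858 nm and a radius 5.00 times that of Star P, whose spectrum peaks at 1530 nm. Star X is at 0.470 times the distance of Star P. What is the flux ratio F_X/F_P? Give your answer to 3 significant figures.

Wien's law: T_X/T_P = λ_P/λ_X = 1530/858 = 1.783.
L_X/L_P = (R_X/R_P)²(T_X/T_P)⁴ = (5.00)²(1.783)⁴ = 252.8.
F_X/F_P = (L_X/L_P)/(d_X/d_P)² = 252.8/(0.470)² = 1144.

1.14×10^3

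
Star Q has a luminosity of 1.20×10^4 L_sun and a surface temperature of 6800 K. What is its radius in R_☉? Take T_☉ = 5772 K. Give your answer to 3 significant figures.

78.9 R_☉

R/R_☉ = √(L/L_☉) / (T/T_☉)² = √(1.20×10^4) / (1.178)²
       = 109.5 / 1.388 = 78.93.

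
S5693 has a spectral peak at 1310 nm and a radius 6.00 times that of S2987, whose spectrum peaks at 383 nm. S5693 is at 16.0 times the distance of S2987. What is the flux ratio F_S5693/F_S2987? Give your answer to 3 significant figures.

0.00103

Wien's law: T_S5693/T_S2987 = λ_S2987/λ_S5693 = 383/1310 = 0.2924.
L_S5693/L_S2987 = (R_S5693/R_S2987)²(T_S5693/T_S2987)⁴ = (6.00)²(0.2924)⁴ = 0.2630.
F_S5693/F_S2987 = (L_S5693/L_S2987)/(d_S5693/d_S2987)² = 0.2630/(16.0)² = 0.001027.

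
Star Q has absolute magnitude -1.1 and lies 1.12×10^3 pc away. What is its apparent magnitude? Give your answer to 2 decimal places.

m = M + 5 log₁₀(d/10 pc) = -1.1 + 5 log₁₀(1.12×10^3/10)
  = -1.1 + 5 × 2.049 = -1.1 + 10.25 = 9.15.

9.15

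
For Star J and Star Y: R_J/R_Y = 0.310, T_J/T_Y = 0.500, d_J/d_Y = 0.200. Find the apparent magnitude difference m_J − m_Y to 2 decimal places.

L_J/L_Y = (0.310)²(0.500)⁴ = 0.006006.
F_J/F_Y = (L_J/L_Y)/(d_J/d_Y)² = 0.006006/0.04000 = 0.1502.
m_J − m_Y = −2.5 log₁₀(0.1502) = 2.06.

2.06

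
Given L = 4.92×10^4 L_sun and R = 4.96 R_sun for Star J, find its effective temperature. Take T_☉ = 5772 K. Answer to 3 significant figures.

T/T_☉ = (L/L_☉)^(1/4) / (R/R_☉)^(1/2)
T = 5772 × (4.92×10^4)^(1/4) / √(4.96) = 5772 × 14.89 / 2.227 = 3.860×10^4 K.

3.86×10^4 K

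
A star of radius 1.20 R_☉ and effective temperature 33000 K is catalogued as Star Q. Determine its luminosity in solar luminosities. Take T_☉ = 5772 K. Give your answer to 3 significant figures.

1.54×10^3 solar luminosities

L/L_☉ = (R/R_☉)² (T/T_☉)⁴ = (1.20)² × (33000/5772)⁴
       = 1.440 × (5.717)⁴ = 1.440 × 1068 = 1539.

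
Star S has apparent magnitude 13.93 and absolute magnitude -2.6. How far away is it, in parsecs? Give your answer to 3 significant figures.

2.02×10^4 pc

m − M = 5 log₁₀(d/10 pc)
13.93 − (-2.6) = 16.53 = 5 log₁₀(d/10)
d = 10 × 10^(16.53/5) = 10 × 10^3.306 = 2.023×10^4 pc.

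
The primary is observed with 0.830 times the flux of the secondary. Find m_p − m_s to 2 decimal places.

m_p − m_s = −2.5 log₁₀(F_p/F_s) = −2.5 log₁₀(0.830) = −2.5 × (-0.081) = 0.202.

0.20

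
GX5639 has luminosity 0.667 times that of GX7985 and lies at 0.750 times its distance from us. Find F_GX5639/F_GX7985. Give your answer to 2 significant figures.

1.2

F = L/(4πd²), so F_GX5639/F_GX7985 = (L_GX5639/L_GX7985) / (d_GX5639/d_GX7985)²
= 0.667 / (0.750)² = 0.667 / 0.5625 = 1.186.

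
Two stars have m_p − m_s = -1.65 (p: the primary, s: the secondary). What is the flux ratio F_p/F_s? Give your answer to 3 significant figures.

4.57

F_p/F_s = 10^(−(m_p − m_s)/2.5) = 10^(1.65/2.5) = 10^0.660 = 4.571.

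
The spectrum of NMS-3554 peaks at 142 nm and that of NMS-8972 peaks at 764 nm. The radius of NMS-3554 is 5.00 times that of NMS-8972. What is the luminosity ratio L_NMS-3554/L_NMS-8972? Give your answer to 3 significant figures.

Wien's law gives T ∝ 1/λ_max, so T_NMS-3554/T_NMS-8972 = λ_NMS-8972/λ_NMS-3554 = 764/142 = 5.380.
Then L ∝ R²T⁴ gives L_NMS-3554/L_NMS-8972 = (5.00)² × (5.380)⁴ = 25.00 × 838.0 = 2.095×10^4.

2.09×10^4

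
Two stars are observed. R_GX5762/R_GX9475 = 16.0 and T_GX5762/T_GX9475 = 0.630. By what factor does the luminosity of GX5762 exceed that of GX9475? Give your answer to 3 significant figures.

40.3

From the Stefan–Boltzmann law, L ∝ R²T⁴, so
L_GX5762/L_GX9475 = (R_GX5762/R_GX9475)² (T_GX5762/T_GX9475)⁴ = (16.0)² × (0.630)⁴ = 256.0 × 0.1575 = 40.33.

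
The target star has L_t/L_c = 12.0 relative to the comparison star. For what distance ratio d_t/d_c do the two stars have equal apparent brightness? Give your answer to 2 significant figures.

3.5

Equal flux requires L_t/d_t² = L_c/d_c², so d_t/d_c = √(L_t/L_c)
= √(12.0) = 3.464.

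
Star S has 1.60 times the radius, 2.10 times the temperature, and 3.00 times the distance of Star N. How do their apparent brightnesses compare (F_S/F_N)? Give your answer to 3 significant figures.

L_S/L_N = (R_S/R_N)²(T_S/T_N)⁴ = (1.60)² × (2.10)⁴ = 49.79.
F_S/F_N = (L_S/L_N)/(d_S/d_N)² = 49.79 / (3.00)² = 5.532.

5.53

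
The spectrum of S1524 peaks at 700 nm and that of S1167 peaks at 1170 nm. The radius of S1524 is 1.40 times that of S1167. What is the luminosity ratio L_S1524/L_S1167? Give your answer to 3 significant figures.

Wien's law gives T ∝ 1/λ_max, so T_S1524/T_S1167 = λ_S1167/λ_S1524 = 1170/700 = 1.671.
Then L ∝ R²T⁴ gives L_S1524/L_S1167 = (1.40)² × (1.671)⁴ = 1.960 × 7.805 = 15.30.

15.3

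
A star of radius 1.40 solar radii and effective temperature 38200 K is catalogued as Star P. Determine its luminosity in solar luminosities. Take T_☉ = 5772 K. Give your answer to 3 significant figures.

3.76×10^3 solar luminosities

L/L_☉ = (R/R_☉)² (T/T_☉)⁴ = (1.40)² × (38200/5772)⁴
       = 1.960 × (6.618)⁴ = 1.960 × 1918 = 3760.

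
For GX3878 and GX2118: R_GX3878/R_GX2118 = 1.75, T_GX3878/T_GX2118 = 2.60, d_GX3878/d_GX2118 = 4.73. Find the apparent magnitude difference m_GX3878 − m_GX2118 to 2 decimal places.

-1.99

L_GX3878/L_GX2118 = (1.75)²(2.60)⁴ = 139.9.
F_GX3878/F_GX2118 = (L_GX3878/L_GX2118)/(d_GX3878/d_GX2118)² = 139.9/22.37 = 6.255.
m_GX3878 − m_GX2118 = −2.5 log₁₀(6.255) = -1.99.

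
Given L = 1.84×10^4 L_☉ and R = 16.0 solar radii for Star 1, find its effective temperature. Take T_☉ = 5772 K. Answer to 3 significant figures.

T/T_☉ = (L/L_☉)^(1/4) / (R/R_☉)^(1/2)
T = 5772 × (1.84×10^4)^(1/4) / √(16.0) = 5772 × 11.65 / 4.000 = 1.681×10^4 K.

1.68×10^4 K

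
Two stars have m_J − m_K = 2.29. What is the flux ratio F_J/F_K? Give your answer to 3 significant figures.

F_J/F_K = 10^(−(m_J − m_K)/2.5) = 10^(-2.29/2.5) = 10^-0.916 = 0.1213.

0.121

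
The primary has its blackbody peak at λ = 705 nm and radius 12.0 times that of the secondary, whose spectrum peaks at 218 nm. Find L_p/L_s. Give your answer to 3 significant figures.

1.32

Wien's law gives T ∝ 1/λ_max, so T_p/T_s = λ_s/λ_p = 218/705 = 0.3092.
Then L ∝ R²T⁴ gives L_p/L_s = (12.0)² × (0.3092)⁴ = 144.0 × 0.009143 = 1.317.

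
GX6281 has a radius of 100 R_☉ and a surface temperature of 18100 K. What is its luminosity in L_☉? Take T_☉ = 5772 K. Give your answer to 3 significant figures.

L/L_☉ = (R/R_☉)² (T/T_☉)⁴ = (100)² × (18100/5772)⁴
       = 1.000×10^4 × (3.136)⁴ = 1.000×10^4 × 96.70 = 9.670×10^5.

9.67×10^5 L_☉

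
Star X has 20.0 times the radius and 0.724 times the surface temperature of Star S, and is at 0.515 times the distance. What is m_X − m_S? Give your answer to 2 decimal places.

L_X/L_S = (20.0)²(0.724)⁴ = 109.9.
F_X/F_S = (L_X/L_S)/(d_X/d_S)² = 109.9/0.2652 = 414.4.
m_X − m_S = −2.5 log₁₀(414.4) = -6.54.

-6.54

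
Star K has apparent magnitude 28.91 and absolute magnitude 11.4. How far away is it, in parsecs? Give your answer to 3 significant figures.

m − M = 5 log₁₀(d/10 pc)
28.91 − (11.4) = 17.51 = 5 log₁₀(d/10)
d = 10 × 10^(17.51/5) = 10 × 10^3.502 = 3.177×10^4 pc.

3.18×10^4 pc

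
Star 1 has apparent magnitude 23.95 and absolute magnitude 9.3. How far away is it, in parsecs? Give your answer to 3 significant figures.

m − M = 5 log₁₀(d/10 pc)
23.95 − (9.3) = 14.65 = 5 log₁₀(d/10)
d = 10 × 10^(14.65/5) = 10 × 10^2.930 = 8511 pc.

8.51×10^3 pc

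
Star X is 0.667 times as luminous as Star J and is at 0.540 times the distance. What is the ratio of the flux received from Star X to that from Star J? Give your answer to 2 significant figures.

2.3

F = L/(4πd²), so F_X/F_J = (L_X/L_J) / (d_X/d_J)²
= 0.667 / (0.540)² = 0.667 / 0.2916 = 2.287.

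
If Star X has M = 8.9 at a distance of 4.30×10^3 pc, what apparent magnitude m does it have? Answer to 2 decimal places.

m = M + 5 log₁₀(d/10 pc) = 8.9 + 5 log₁₀(4.30×10^3/10)
  = 8.9 + 5 × 2.633 = 8.9 + 13.17 = 22.07.

22.07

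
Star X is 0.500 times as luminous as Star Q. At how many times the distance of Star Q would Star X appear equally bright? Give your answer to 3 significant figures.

Equal flux requires L_X/d_X² = L_Q/d_Q², so d_X/d_Q = √(L_X/L_Q)
= √(0.500) = 0.7071.

0.707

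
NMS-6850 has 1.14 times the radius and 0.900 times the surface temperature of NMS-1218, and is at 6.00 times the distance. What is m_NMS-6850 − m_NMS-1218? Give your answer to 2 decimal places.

L_NMS-6850/L_NMS-1218 = (1.14)²(0.900)⁴ = 0.8527.
F_NMS-6850/F_NMS-1218 = (L_NMS-6850/L_NMS-1218)/(d_NMS-6850/d_NMS-1218)² = 0.8527/36.00 = 0.02369.
m_NMS-6850 − m_NMS-1218 = −2.5 log₁₀(0.02369) = 4.06.

4.06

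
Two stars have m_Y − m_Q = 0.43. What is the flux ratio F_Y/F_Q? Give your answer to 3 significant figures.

F_Y/F_Q = 10^(−(m_Y − m_Q)/2.5) = 10^(-0.43/2.5) = 10^-0.172 = 0.6730.

0.673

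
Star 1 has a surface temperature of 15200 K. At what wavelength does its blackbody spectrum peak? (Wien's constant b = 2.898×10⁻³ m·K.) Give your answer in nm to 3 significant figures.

191 nm

λ_max = b/T = 2.898×10⁻³ / 15200 = 1.91×10^-7 m = 190.7 nm.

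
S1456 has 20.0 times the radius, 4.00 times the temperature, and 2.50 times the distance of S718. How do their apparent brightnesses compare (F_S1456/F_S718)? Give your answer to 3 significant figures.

L_S1456/L_S718 = (R_S1456/R_S718)²(T_S1456/T_S718)⁴ = (20.0)² × (4.00)⁴ = 1.024×10^5.
F_S1456/F_S718 = (L_S1456/L_S718)/(d_S1456/d_S718)² = 1.024×10^5 / (2.50)² = 1.638×10^4.

1.64×10^4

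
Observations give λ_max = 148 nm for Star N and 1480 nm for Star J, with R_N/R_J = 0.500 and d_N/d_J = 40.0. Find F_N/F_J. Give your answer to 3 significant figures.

Wien's law: T_N/T_J = λ_J/λ_N = 1480/148 = 10.00.
L_N/L_J = (R_N/R_J)²(T_N/T_J)⁴ = (0.500)²(10.00)⁴ = 2500.
F_N/F_J = (L_N/L_J)/(d_N/d_J)² = 2500/(40.0)² = 1.562.

1.56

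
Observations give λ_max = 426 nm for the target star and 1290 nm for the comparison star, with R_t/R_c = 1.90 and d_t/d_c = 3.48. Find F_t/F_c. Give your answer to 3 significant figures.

Wien's law: T_t/T_c = λ_c/λ_t = 1290/426 = 3.028.
L_t/L_c = (R_t/R_c)²(T_t/T_c)⁴ = (1.90)²(3.028)⁴ = 303.5.
F_t/F_c = (L_t/L_c)/(d_t/d_c)² = 303.5/(3.48)² = 25.07.

25.1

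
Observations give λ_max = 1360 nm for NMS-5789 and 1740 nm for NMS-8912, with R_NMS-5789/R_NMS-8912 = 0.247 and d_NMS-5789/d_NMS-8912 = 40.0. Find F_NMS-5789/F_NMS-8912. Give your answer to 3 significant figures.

1.02×10^-4

Wien's law: T_NMS-5789/T_NMS-8912 = λ_NMS-8912/λ_NMS-5789 = 1740/1360 = 1.279.
L_NMS-5789/L_NMS-8912 = (R_NMS-5789/R_NMS-8912)²(T_NMS-5789/T_NMS-8912)⁴ = (0.247)²(1.279)⁴ = 0.1635.
F_NMS-5789/F_NMS-8912 = (L_NMS-5789/L_NMS-8912)/(d_NMS-5789/d_NMS-8912)² = 0.1635/(40.0)² = 1.022×10^-4.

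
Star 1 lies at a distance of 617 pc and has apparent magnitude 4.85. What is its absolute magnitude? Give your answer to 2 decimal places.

M = m − 5 log₁₀(d/10 pc) = 4.85 − 5 log₁₀(617/10)
  = 4.85 − 5 × 1.790 = 4.85 − 8.95 = -4.10.

-4.10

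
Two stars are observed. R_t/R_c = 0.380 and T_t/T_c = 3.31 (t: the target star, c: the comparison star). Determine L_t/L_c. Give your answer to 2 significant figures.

17

From the Stefan–Boltzmann law, L ∝ R²T⁴, so
L_t/L_c = (R_t/R_c)² (T_t/T_c)⁴ = (0.380)² × (3.31)⁴ = 0.1444 × 120.0 = 17.33.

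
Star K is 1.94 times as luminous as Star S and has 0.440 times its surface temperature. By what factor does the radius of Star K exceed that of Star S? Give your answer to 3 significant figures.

L ∝ R²T⁴ gives R ∝ √L / T², so
R_K/R_S = √(1.94) / (0.440)² = 1.393 / 0.1936 = 7.194.

7.19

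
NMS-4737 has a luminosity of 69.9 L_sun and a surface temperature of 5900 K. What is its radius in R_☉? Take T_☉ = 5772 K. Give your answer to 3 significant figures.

8.00 R_☉

R/R_☉ = √(L/L_☉) / (T/T_☉)² = √(69.9) / (1.022)²
       = 8.361 / 1.045 = 8.002.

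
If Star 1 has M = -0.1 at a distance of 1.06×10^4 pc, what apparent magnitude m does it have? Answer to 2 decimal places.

m = M + 5 log₁₀(d/10 pc) = -0.1 + 5 log₁₀(1.06×10^4/10)
  = -0.1 + 5 × 3.025 = -0.1 + 15.13 = 15.03.

15.03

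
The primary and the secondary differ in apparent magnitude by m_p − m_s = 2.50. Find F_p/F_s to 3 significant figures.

F_p/F_s = 10^(−(m_p − m_s)/2.5) = 10^(-2.50/2.5) = 10^-1.000 = 0.1000.

0.100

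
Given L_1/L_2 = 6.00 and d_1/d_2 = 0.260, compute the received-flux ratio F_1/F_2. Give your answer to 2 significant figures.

F = L/(4πd²), so F_1/F_2 = (L_1/L_2) / (d_1/d_2)²
= 6.00 / (0.260)² = 6.00 / 0.06760 = 88.76.

89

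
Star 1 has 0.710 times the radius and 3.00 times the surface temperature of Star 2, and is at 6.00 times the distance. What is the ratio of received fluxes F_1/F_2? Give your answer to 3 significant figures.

1.13

L_1/L_2 = (R_1/R_2)²(T_1/T_2)⁴ = (0.710)² × (3.00)⁴ = 40.83.
F_1/F_2 = (L_1/L_2)/(d_1/d_2)² = 40.83 / (6.00)² = 1.134.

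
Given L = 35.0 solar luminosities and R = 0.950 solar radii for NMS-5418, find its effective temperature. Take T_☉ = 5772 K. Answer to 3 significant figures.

1.44×10^4 K

T/T_☉ = (L/L_☉)^(1/4) / (R/R_☉)^(1/2)
T = 5772 × (35.0)^(1/4) / √(0.950) = 5772 × 2.432 / 0.9747 = 1.440×10^4 K.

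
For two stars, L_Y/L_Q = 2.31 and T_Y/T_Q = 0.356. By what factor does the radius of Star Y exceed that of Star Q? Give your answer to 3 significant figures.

12.0

L ∝ R²T⁴ gives R ∝ √L / T², so
R_Y/R_Q = √(2.31) / (0.356)² = 1.520 / 0.1267 = 11.99.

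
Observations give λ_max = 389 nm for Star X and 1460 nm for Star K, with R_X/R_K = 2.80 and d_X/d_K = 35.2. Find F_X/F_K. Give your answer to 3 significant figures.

Wien's law: T_X/T_K = λ_K/λ_X = 1460/389 = 3.753.
L_X/L_K = (R_X/R_K)²(T_X/T_K)⁴ = (2.80)²(3.753)⁴ = 1556.
F_X/F_K = (L_X/L_K)/(d_X/d_K)² = 1556/(35.2)² = 1.256.

1.26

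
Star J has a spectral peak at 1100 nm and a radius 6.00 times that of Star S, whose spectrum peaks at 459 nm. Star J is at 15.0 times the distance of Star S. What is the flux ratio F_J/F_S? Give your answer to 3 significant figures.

0.00485

Wien's law: T_J/T_S = λ_S/λ_J = 459/1100 = 0.4173.
L_J/L_S = (R_J/R_S)²(T_J/T_S)⁴ = (6.00)²(0.4173)⁴ = 1.091.
F_J/F_S = (L_J/L_S)/(d_J/d_S)² = 1.091/(15.0)² = 0.004851.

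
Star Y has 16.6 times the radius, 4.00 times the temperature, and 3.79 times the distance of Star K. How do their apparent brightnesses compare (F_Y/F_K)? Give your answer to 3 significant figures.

4.91×10^3

L_Y/L_K = (R_Y/R_K)²(T_Y/T_K)⁴ = (16.6)² × (4.00)⁴ = 7.054×10^4.
F_Y/F_K = (L_Y/L_K)/(d_Y/d_K)² = 7.054×10^4 / (3.79)² = 4911.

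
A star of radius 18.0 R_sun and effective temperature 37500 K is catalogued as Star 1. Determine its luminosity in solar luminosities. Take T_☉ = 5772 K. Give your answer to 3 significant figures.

5.77×10^5 solar luminosities

L/L_☉ = (R/R_☉)² (T/T_☉)⁴ = (18.0)² × (37500/5772)⁴
       = 324.0 × (6.497)⁴ = 324.0 × 1782 = 5.773×10^5.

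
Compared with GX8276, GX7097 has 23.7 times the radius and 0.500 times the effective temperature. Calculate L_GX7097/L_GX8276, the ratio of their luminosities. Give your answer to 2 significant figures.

From the Stefan–Boltzmann law, L ∝ R²T⁴, so
L_GX7097/L_GX8276 = (R_GX7097/R_GX8276)² (T_GX7097/T_GX8276)⁴ = (23.7)² × (0.500)⁴ = 561.7 × 0.06250 = 35.11.

35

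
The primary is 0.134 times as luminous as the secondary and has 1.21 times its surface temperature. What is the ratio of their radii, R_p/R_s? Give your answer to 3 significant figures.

L ∝ R²T⁴ gives R ∝ √L / T², so
R_p/R_s = √(0.134) / (1.21)² = 0.3661 / 1.464 = 0.2500.

0.250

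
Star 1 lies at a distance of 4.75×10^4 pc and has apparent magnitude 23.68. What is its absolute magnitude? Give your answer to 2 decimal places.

5.30

M = m − 5 log₁₀(d/10 pc) = 23.68 − 5 log₁₀(4.75×10^4/10)
  = 23.68 − 5 × 3.677 = 23.68 − 18.38 = 5.30.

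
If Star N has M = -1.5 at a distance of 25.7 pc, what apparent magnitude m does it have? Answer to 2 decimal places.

0.55

m = M + 5 log₁₀(d/10 pc) = -1.5 + 5 log₁₀(25.7/10)
  = -1.5 + 5 × 0.410 = -1.5 + 2.05 = 0.55.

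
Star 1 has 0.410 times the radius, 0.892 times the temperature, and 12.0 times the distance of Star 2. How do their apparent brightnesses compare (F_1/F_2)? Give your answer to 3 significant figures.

L_1/L_2 = (R_1/R_2)²(T_1/T_2)⁴ = (0.410)² × (0.892)⁴ = 0.1064.
F_1/F_2 = (L_1/L_2)/(d_1/d_2)² = 0.1064 / (12.0)² = 7.390×10^-4.

7.39×10^-4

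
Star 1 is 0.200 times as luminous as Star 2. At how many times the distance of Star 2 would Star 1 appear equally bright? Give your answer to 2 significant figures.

Equal flux requires L_1/d_1² = L_2/d_2², so d_1/d_2 = √(L_1/L_2)
= √(0.200) = 0.4472.

0.45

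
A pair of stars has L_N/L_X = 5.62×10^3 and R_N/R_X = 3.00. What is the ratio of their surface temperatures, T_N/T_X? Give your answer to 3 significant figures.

L ∝ R²T⁴ gives T ∝ (L/R²)^(1/4), so
T_N/T_X = (5.62×10^3 / 3.00²)^(1/4) = (624.4)^(1/4) = 4.999.

5.00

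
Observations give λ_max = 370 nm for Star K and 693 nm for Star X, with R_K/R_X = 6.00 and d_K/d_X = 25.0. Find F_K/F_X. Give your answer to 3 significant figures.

Wien's law: T_K/T_X = λ_X/λ_K = 693/370 = 1.873.
L_K/L_X = (R_K/R_X)²(T_K/T_X)⁴ = (6.00)²(1.873)⁴ = 443.0.
F_K/F_X = (L_K/L_X)/(d_K/d_X)² = 443.0/(25.0)² = 0.7088.

0.709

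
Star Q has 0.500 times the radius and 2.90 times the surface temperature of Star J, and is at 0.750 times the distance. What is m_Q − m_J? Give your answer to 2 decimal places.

L_Q/L_J = (0.500)²(2.90)⁴ = 17.68.
F_Q/F_J = (L_Q/L_J)/(d_Q/d_J)² = 17.68/0.5625 = 31.43.
m_Q − m_J = −2.5 log₁₀(31.43) = -3.74.

-3.74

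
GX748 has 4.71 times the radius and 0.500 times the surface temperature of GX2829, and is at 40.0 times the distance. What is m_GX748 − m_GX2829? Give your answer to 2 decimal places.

7.66

L_GX748/L_GX2829 = (4.71)²(0.500)⁴ = 1.387.
F_GX748/F_GX2829 = (L_GX748/L_GX2829)/(d_GX748/d_GX2829)² = 1.387/1600 = 8.666×10^-4.
m_GX748 − m_GX2829 = −2.5 log₁₀(8.666×10^-4) = 7.66.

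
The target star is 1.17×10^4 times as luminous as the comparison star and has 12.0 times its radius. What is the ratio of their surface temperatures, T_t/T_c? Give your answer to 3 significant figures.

L ∝ R²T⁴ gives T ∝ (L/R²)^(1/4), so
T_t/T_c = (1.17×10^4 / 12.0²)^(1/4) = (81.25)^(1/4) = 3.002.

3.00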